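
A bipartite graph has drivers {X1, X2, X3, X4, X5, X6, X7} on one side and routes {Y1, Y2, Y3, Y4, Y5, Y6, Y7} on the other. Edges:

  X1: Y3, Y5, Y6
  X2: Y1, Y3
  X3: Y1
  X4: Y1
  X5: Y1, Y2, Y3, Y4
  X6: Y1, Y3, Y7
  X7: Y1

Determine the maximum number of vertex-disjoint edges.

Unit-capacity flow: source→left, listed edges, right→sink; max matching = max flow.
Augmenting path X1→Y3 (+1); matched 1.
Augmenting path X2→Y1 (+1); matched 2.
Augmenting path X5→Y2 (+1); matched 3.
Augmenting path X6→Y7 (+1); matched 4.
Augmenting path X3→Y1→X2→Y3→X1→Y5 (+1); matched 5.
No augmenting path remains; maximum matching = 5.
König certificate: {X1, X2, X5, X6, Y1} is a vertex cover of size 5 (every listed pair touches it), so no matching can be larger.

5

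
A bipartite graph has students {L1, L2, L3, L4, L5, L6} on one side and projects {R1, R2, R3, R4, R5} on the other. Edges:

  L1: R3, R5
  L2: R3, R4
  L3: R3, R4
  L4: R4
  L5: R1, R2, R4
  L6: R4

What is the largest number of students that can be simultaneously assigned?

Unit-capacity flow: source→left, listed edges, right→sink; max matching = max flow.
Augmenting path L1→R3 (+1); matched 1.
Augmenting path L2→R4 (+1); matched 2.
Augmenting path L5→R1 (+1); matched 3.
Augmenting path L3→R3→L1→R5 (+1); matched 4.
No augmenting path remains; maximum matching = 4.
König certificate: {L1, L5, R3, R4} is a vertex cover of size 4 (every listed pair touches it), so no matching can be larger.

4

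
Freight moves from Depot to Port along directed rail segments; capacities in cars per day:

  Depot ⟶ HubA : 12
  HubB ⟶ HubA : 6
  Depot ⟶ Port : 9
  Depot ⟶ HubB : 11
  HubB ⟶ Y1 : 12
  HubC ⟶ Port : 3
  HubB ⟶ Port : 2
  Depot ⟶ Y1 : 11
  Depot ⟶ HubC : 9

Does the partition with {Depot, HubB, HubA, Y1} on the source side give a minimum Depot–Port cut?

No — its capacity is 20, but the minimum cut has capacity 14.

Given cut capacity: 9 + 9 + 2 = 20.
Augment Depot→Port: bottleneck 9, flow now 9.
Augment Depot→HubB→Port: bottleneck 2, flow now 11.
Augment Depot→HubC→Port: bottleneck 3, flow now 14.
No augmenting path remains; maximum flow = 14.
In the residual graph, reachable from Depot: {Depot, HubB, HubA, HubC, Y1}.
Min-cut edges: Depot→Port (9), HubB→Port (2), HubC→Port (3); capacity 9 + 2 + 3 = 14.
Cut capacity 20 exceeds the max flow 14, so it is not minimum.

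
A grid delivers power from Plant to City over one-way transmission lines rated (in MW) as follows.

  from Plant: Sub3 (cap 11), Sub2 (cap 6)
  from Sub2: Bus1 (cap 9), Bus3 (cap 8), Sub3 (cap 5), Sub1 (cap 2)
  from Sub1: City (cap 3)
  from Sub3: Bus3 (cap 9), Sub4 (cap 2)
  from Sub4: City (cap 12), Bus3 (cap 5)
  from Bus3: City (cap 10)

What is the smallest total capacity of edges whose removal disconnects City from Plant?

Augment Plant→Sub2→Sub1→City: bottleneck 2, flow now 2.
Augment Plant→Sub2→Bus3→City: bottleneck 4, flow now 6.
Augment Plant→Sub3→Sub4→City: bottleneck 2, flow now 8.
Augment Plant→Sub3→Bus3→City: bottleneck 6, flow now 14.
No augmenting path remains; maximum flow = 14.
By max-flow min-cut, the minimum cut capacity equals the max flow.
In the residual graph, reachable from Plant: {Plant, Sub2, Bus1, Sub3, Bus3}.
Min-cut edges: Sub2→Sub1 (2), Sub3→Sub4 (2), Bus3→City (10); capacity 2 + 2 + 10 = 14.

14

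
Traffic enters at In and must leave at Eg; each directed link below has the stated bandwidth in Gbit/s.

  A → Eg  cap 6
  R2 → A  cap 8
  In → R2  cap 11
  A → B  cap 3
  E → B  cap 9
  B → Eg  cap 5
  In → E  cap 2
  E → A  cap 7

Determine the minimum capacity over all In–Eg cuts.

10

Augment In→E→B→Eg: bottleneck 2, flow now 2.
Augment In→R2→A→Eg: bottleneck 6, flow now 8.
Augment In→R2→A→B→Eg: bottleneck 2, flow now 10.
No augmenting path remains; maximum flow = 10.
By max-flow min-cut, the minimum cut capacity equals the max flow.
In the residual graph, reachable from In: {In, R2}.
Min-cut edges: In→E (2), R2→A (8); capacity 2 + 8 = 10.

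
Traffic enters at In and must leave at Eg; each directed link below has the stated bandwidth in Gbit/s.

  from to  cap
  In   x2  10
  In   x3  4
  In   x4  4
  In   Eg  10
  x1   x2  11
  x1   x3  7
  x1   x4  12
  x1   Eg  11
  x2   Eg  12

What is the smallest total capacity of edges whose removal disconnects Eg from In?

20

Augment In→Eg: bottleneck 10, flow now 10.
Augment In→x2→Eg: bottleneck 10, flow now 20.
No augmenting path remains; maximum flow = 20.
By max-flow min-cut, the minimum cut capacity equals the max flow.
In the residual graph, reachable from In: {In, x3, x4}.
Min-cut edges: In→x2 (10), In→Eg (10); capacity 10 + 10 = 20.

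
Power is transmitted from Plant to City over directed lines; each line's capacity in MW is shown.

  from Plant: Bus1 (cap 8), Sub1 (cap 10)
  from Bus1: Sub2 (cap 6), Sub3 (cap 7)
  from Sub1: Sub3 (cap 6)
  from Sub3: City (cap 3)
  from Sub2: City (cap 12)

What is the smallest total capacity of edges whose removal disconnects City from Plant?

Augment Plant→Bus1→Sub3→City: bottleneck 3, flow now 3.
Augment Plant→Bus1→Sub2→City: bottleneck 5, flow now 8.
Augment Plant→Sub1→Sub3→Bus1→Sub2→City: bottleneck 1, flow now 9. (uses reverse residual edge)
No augmenting path remains; maximum flow = 9.
By max-flow min-cut, the minimum cut capacity equals the max flow.
In the residual graph, reachable from Plant: {Plant, Bus1, Sub1, Sub3}.
Min-cut edges: Bus1→Sub2 (6), Sub3→City (3); capacity 6 + 3 = 9.

9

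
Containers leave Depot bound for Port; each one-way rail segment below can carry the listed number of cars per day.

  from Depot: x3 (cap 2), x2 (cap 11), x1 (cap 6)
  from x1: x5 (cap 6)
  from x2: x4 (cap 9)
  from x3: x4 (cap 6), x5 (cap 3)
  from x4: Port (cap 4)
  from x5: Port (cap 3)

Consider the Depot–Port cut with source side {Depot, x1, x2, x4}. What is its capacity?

12

Edges leaving {Depot, x1, x2, x4}: Depot→x3 (2), x1→x5 (6), x4→Port (4).
Cut capacity = 2 + 6 + 4 = 12.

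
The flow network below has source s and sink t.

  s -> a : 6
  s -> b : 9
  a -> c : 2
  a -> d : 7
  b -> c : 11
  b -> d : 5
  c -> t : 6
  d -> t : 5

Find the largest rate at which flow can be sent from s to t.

11

Augment s→a→c→t: bottleneck 2, flow now 2.
Augment s→a→d→t: bottleneck 4, flow now 6.
Augment s→b→c→t: bottleneck 4, flow now 10.
Augment s→b→d→t: bottleneck 1, flow now 11.
No augmenting path remains; maximum flow = 11.
In the residual graph, reachable from s: {s, a, b, c, d}.
Min-cut edges: c→t (6), d→t (5); capacity 6 + 5 = 11.
This cut is saturated, so no flow can exceed 11.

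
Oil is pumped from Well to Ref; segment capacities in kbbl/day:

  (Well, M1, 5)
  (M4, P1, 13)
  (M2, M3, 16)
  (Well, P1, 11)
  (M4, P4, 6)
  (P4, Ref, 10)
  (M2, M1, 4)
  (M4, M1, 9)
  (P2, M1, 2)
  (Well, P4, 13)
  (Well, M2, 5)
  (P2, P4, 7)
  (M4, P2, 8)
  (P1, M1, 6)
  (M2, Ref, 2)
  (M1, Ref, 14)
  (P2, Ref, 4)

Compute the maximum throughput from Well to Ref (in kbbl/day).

Augment Well→P4→Ref: bottleneck 10, flow now 10.
Augment Well→M2→Ref: bottleneck 2, flow now 12.
Augment Well→M1→Ref: bottleneck 5, flow now 17.
Augment Well→P1→M1→Ref: bottleneck 6, flow now 23.
Augment Well→M2→M1→Ref: bottleneck 3, flow now 26.
No augmenting path remains; maximum flow = 26.
In the residual graph, reachable from Well: {Well, P4, P1}.
Min-cut edges: Well→M2 (5), Well→M1 (5), P4→Ref (10), P1→M1 (6); capacity 5 + 5 + 10 + 6 = 26.
This cut is saturated, so no flow can exceed 26.

26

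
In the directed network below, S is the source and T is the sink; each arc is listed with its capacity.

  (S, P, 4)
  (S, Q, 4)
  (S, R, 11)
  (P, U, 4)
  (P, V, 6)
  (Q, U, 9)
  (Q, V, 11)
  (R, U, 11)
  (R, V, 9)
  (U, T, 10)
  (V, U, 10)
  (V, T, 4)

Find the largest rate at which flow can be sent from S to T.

Augment S→P→U→T: bottleneck 4, flow now 4.
Augment S→Q→U→T: bottleneck 4, flow now 8.
Augment S→R→U→T: bottleneck 2, flow now 10.
Augment S→R→V→T: bottleneck 4, flow now 14.
No augmenting path remains; maximum flow = 14.
In the residual graph, reachable from S: {S, P, Q, R, U, V}.
Min-cut edges: U→T (10), V→T (4); capacity 10 + 4 = 14.
This cut is saturated, so no flow can exceed 14.

14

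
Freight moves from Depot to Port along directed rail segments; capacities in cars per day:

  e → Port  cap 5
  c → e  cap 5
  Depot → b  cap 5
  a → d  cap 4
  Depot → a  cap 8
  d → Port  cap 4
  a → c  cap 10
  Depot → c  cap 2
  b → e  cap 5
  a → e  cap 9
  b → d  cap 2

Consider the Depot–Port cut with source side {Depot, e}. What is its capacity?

Edges leaving {Depot, e}: Depot→a (8), Depot→b (5), Depot→c (2), e→Port (5).
Cut capacity = 8 + 5 + 2 + 5 = 20.

20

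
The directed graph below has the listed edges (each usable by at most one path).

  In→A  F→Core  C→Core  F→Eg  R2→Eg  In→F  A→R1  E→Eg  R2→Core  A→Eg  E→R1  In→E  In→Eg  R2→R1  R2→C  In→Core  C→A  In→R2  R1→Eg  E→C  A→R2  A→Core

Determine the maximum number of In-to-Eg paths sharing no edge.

Assign every edge capacity 1; by Menger, the answer equals the max flow.
Path In→Eg (+1); total 1.
Path In→F→Eg (+1); total 2.
Path In→A→Eg (+1); total 3.
Path In→E→Eg (+1); total 4.
Path In→R2→Eg (+1); total 5.
No residual In→Eg path; max flow = 5.
Certifying cut of size 5: {In→A, In→E, In→Eg, In→F, In→R2}.

5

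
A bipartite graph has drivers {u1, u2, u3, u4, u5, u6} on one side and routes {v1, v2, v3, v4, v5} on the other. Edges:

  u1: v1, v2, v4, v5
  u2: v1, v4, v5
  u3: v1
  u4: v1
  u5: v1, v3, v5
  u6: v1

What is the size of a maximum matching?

Unit-capacity flow: source→left, listed edges, right→sink; max matching = max flow.
Augmenting path u1→v1 (+1); matched 1.
Augmenting path u2→v4 (+1); matched 2.
Augmenting path u5→v3 (+1); matched 3.
Augmenting path u3→v1→u1→v2 (+1); matched 4.
No augmenting path remains; maximum matching = 4.
König certificate: {u1, u2, u5, v1} is a vertex cover of size 4 (every listed pair touches it), so no matching can be larger.

4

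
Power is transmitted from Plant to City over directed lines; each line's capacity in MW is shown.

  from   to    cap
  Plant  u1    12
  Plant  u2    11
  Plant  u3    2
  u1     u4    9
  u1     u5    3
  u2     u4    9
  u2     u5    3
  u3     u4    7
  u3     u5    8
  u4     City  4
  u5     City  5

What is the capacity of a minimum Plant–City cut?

Augment Plant→u1→u4→City: bottleneck 4, flow now 4.
Augment Plant→u1→u5→City: bottleneck 3, flow now 7.
Augment Plant→u2→u5→City: bottleneck 2, flow now 9.
No augmenting path remains; maximum flow = 9.
By max-flow min-cut, the minimum cut capacity equals the max flow.
In the residual graph, reachable from Plant: {Plant, u1, u2, u3, u4, u5}.
Min-cut edges: u4→City (4), u5→City (5); capacity 4 + 5 = 9.

9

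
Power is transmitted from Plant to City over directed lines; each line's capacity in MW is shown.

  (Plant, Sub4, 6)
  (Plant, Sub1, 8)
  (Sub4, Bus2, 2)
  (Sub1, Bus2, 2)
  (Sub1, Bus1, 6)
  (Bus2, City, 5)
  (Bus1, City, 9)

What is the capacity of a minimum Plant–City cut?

10

Augment Plant→Sub4→Bus2→City: bottleneck 2, flow now 2.
Augment Plant→Sub1→Bus2→City: bottleneck 2, flow now 4.
Augment Plant→Sub1→Bus1→City: bottleneck 6, flow now 10.
No augmenting path remains; maximum flow = 10.
By max-flow min-cut, the minimum cut capacity equals the max flow.
In the residual graph, reachable from Plant: {Plant, Sub4}.
Min-cut edges: Plant→Sub1 (8), Sub4→Bus2 (2); capacity 8 + 2 = 10.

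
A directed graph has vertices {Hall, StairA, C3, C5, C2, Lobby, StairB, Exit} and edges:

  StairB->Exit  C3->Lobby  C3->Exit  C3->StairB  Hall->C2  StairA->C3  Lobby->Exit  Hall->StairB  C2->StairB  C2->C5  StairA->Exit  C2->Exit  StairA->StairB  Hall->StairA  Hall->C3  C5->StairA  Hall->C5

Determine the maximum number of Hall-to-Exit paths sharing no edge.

5

Assign every edge capacity 1; by Menger, the answer equals the max flow.
Path Hall→StairA→Exit (+1); total 1.
Path Hall→C3→Exit (+1); total 2.
Path Hall→C2→Exit (+1); total 3.
Path Hall→StairB→Exit (+1); total 4.
Path Hall→C5→StairA→C3→Lobby→Exit (+1); total 5.
No residual Hall→Exit path; max flow = 5.
Certifying cut of size 5: {Hall→C2, Hall→C3, Hall→C5, Hall→StairA, Hall→StairB}.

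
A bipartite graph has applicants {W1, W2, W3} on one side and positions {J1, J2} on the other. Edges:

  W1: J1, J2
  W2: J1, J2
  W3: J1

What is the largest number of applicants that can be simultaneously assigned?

2

Unit-capacity flow: source→left, listed edges, right→sink; max matching = max flow.
Augmenting path W1→J1 (+1); matched 1.
Augmenting path W2→J2 (+1); matched 2.
No augmenting path remains; maximum matching = 2.
König certificate: {J1, J2} is a vertex cover of size 2 (every listed pair touches it), so no matching can be larger.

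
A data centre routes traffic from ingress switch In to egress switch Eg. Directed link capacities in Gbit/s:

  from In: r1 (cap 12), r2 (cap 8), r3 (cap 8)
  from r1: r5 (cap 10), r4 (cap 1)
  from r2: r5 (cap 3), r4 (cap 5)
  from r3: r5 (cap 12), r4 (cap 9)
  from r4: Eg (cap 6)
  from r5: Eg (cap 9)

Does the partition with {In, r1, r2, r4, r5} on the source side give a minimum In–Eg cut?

Given cut capacity: 8 + 6 + 9 = 23.
Augment In→r1→r4→Eg: bottleneck 1, flow now 1.
Augment In→r1→r5→Eg: bottleneck 9, flow now 10.
Augment In→r2→r4→Eg: bottleneck 5, flow now 15.
No augmenting path remains; maximum flow = 15.
In the residual graph, reachable from In: {In, r1, r2, r3, r4, r5}.
Min-cut edges: r4→Eg (6), r5→Eg (9); capacity 6 + 9 = 15.
Cut capacity 23 exceeds the max flow 15, so it is not minimum.

No — its capacity is 23, but the minimum cut has capacity 15.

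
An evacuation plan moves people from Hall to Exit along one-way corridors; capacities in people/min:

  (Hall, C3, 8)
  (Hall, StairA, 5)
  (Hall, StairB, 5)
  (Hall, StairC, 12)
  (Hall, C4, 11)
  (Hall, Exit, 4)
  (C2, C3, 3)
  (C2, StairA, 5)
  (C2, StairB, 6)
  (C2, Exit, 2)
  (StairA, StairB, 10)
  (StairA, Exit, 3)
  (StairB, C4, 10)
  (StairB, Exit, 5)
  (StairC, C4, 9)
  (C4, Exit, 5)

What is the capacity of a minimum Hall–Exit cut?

17

Augment Hall→Exit: bottleneck 4, flow now 4.
Augment Hall→StairA→Exit: bottleneck 3, flow now 7.
Augment Hall→StairB→Exit: bottleneck 5, flow now 12.
Augment Hall→C4→Exit: bottleneck 5, flow now 17.
No augmenting path remains; maximum flow = 17.
By max-flow min-cut, the minimum cut capacity equals the max flow.
In the residual graph, reachable from Hall: {Hall, C3, StairA, StairB, StairC, C4}.
Min-cut edges: Hall→Exit (4), StairA→Exit (3), StairB→Exit (5), C4→Exit (5); capacity 4 + 3 + 5 + 5 = 17.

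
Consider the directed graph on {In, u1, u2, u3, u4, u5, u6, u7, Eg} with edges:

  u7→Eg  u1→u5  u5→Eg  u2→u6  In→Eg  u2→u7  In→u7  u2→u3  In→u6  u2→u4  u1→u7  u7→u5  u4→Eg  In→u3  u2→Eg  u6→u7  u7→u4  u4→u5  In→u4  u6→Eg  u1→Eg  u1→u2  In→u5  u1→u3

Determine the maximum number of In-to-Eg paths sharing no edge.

5

Assign every edge capacity 1; by Menger, the answer equals the max flow.
Path In→Eg (+1); total 1.
Path In→u4→Eg (+1); total 2.
Path In→u5→Eg (+1); total 3.
Path In→u6→Eg (+1); total 4.
Path In→u7→Eg (+1); total 5.
No residual In→Eg path; max flow = 5.
Certifying cut of size 5: {In→Eg, In→u4, In→u5, In→u6, In→u7}.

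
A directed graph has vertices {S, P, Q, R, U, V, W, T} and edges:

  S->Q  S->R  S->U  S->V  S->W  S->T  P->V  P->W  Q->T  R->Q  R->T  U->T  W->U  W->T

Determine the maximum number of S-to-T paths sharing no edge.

Assign every edge capacity 1; by Menger, the answer equals the max flow.
Path S→T (+1); total 1.
Path S→Q→T (+1); total 2.
Path S→R→T (+1); total 3.
Path S→U→T (+1); total 4.
Path S→W→T (+1); total 5.
No residual S→T path; max flow = 5.
Certifying cut of size 5: {S→Q, S→R, S→T, S→U, S→W}.

5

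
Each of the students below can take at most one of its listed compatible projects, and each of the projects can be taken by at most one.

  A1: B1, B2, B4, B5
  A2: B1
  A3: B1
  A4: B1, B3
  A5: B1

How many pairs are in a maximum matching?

Unit-capacity flow: source→left, listed edges, right→sink; max matching = max flow.
Augmenting path A1→B1 (+1); matched 1.
Augmenting path A4→B3 (+1); matched 2.
Augmenting path A2→B1→A1→B2 (+1); matched 3.
No augmenting path remains; maximum matching = 3.
König certificate: {A1, A4, B1} is a vertex cover of size 3 (every listed pair touches it), so no matching can be larger.

3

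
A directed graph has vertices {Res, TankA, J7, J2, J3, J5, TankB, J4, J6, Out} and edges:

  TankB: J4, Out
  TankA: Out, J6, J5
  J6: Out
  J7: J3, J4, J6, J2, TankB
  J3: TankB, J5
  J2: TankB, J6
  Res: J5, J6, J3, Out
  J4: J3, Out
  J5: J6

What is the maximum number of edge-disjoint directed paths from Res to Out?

Assign every edge capacity 1; by Menger, the answer equals the max flow.
Path Res→Out (+1); total 1.
Path Res→J6→Out (+1); total 2.
Path Res→J3→TankB→Out (+1); total 3.
No residual Res→Out path; max flow = 3.
Certifying cut of size 3: {J6→Out, Res→J3, Res→Out}.

3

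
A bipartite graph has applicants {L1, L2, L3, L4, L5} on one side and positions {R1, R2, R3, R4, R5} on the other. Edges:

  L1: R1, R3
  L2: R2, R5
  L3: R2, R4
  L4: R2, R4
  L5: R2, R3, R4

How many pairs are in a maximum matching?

5

Unit-capacity flow: source→left, listed edges, right→sink; max matching = max flow.
Augmenting path L1→R1 (+1); matched 1.
Augmenting path L2→R2 (+1); matched 2.
Augmenting path L3→R4 (+1); matched 3.
Augmenting path L5→R3 (+1); matched 4.
Augmenting path L4→R2→L2→R5 (+1); matched 5.
No augmenting path remains; maximum matching = 5.
König certificate: {L1, L2, L3, L4, L5} is a vertex cover of size 5 (every listed pair touches it), so no matching can be larger.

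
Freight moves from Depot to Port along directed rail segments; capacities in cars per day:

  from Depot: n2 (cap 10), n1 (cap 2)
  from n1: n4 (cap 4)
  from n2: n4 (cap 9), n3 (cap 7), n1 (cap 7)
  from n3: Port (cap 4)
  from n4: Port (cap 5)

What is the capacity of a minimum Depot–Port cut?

Augment Depot→n1→n4→Port: bottleneck 2, flow now 2.
Augment Depot→n2→n3→Port: bottleneck 4, flow now 6.
Augment Depot→n2→n4→Port: bottleneck 3, flow now 9.
No augmenting path remains; maximum flow = 9.
By max-flow min-cut, the minimum cut capacity equals the max flow.
In the residual graph, reachable from Depot: {Depot, n1, n2, n3, n4}.
Min-cut edges: n3→Port (4), n4→Port (5); capacity 4 + 5 = 9.

9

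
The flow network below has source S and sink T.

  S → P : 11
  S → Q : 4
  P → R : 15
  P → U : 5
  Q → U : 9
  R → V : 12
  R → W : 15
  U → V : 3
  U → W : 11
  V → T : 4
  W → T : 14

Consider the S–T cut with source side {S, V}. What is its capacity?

19

Edges leaving {S, V}: S→P (11), S→Q (4), V→T (4).
Cut capacity = 11 + 4 + 4 = 19.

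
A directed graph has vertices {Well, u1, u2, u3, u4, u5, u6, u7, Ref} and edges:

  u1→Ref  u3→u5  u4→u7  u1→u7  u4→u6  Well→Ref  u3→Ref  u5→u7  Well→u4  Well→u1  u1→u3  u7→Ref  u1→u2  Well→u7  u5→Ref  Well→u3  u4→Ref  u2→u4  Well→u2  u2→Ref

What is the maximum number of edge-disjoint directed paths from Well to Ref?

Assign every edge capacity 1; by Menger, the answer equals the max flow.
Path Well→Ref (+1); total 1.
Path Well→u1→Ref (+1); total 2.
Path Well→u2→Ref (+1); total 3.
Path Well→u3→Ref (+1); total 4.
Path Well→u4→Ref (+1); total 5.
Path Well→u7→Ref (+1); total 6.
No residual Well→Ref path; max flow = 6.
Certifying cut of size 6: {Well→Ref, Well→u1, Well→u2, Well→u3, Well→u4, Well→u7}.

6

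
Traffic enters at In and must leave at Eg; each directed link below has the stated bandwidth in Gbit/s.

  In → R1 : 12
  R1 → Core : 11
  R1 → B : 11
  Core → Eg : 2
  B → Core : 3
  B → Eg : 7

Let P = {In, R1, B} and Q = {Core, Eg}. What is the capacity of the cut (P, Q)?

21

Edges leaving {In, R1, B}: R1→Core (11), B→Core (3), B→Eg (7).
Cut capacity = 11 + 3 + 7 = 21.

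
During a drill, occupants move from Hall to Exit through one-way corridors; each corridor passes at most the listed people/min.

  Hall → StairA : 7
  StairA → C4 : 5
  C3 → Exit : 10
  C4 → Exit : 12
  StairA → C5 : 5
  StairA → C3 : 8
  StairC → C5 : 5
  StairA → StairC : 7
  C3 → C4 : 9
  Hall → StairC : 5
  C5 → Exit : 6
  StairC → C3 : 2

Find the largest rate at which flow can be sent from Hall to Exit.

Augment Hall→StairC→C5→Exit: bottleneck 5, flow now 5.
Augment Hall→StairA→C5→Exit: bottleneck 1, flow now 6.
Augment Hall→StairA→C3→Exit: bottleneck 6, flow now 12.
No augmenting path remains; maximum flow = 12.
In the residual graph, reachable from Hall: {Hall}.
Min-cut edges: Hall→StairC (5), Hall→StairA (7); capacity 5 + 7 = 12.
This cut is saturated, so no flow can exceed 12.

12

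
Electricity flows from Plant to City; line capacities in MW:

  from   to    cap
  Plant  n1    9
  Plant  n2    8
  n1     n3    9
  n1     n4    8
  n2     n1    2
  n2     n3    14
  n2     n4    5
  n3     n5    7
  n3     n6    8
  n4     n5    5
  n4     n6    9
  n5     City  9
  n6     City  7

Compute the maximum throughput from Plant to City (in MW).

Augment Plant→n1→n3→n5→City: bottleneck 7, flow now 7.
Augment Plant→n1→n3→n6→City: bottleneck 2, flow now 9.
Augment Plant→n2→n3→n6→City: bottleneck 5, flow now 14.
Augment Plant→n2→n4→n5→City: bottleneck 2, flow now 16.
No augmenting path remains; maximum flow = 16.
In the residual graph, reachable from Plant: {Plant, n1, n2, n3, n4, n5, n6}.
Min-cut edges: n5→City (9), n6→City (7); capacity 9 + 7 = 16.
This cut is saturated, so no flow can exceed 16.

16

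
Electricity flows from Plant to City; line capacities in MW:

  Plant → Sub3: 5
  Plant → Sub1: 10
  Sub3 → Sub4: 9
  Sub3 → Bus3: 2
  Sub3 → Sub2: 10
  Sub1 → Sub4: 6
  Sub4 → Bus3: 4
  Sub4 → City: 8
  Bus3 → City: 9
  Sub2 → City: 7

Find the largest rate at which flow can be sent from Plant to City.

Augment Plant→Sub3→Sub4→City: bottleneck 5, flow now 5.
Augment Plant→Sub1→Sub4→City: bottleneck 3, flow now 8.
Augment Plant→Sub1→Sub4→Bus3→City: bottleneck 3, flow now 11.
No augmenting path remains; maximum flow = 11.
In the residual graph, reachable from Plant: {Plant, Sub1}.
Min-cut edges: Plant→Sub3 (5), Sub1→Sub4 (6); capacity 5 + 6 = 11.
This cut is saturated, so no flow can exceed 11.

11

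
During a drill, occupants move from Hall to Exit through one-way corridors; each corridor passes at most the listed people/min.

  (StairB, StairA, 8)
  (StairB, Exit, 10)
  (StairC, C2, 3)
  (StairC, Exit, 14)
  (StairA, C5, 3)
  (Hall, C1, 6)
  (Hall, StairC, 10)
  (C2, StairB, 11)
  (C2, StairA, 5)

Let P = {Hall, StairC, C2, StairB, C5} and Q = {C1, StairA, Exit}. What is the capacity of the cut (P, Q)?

Edges leaving {Hall, StairC, C2, StairB, C5}: Hall→C1 (6), StairC→Exit (14), C2→StairA (5), StairB→StairA (8), StairB→Exit (10).
Cut capacity = 6 + 14 + 5 + 8 + 10 = 43.

43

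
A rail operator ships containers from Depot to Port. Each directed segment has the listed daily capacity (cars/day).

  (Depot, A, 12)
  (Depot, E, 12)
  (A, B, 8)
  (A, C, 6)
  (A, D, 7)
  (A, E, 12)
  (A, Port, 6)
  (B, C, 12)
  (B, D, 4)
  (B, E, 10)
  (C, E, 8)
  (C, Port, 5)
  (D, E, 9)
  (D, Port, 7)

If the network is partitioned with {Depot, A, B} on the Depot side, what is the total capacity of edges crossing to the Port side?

Edges leaving {Depot, A, B}: Depot→E (12), A→C (6), A→D (7), A→E (12), A→Port (6), B→C (12), B→D (4), B→E (10).
Cut capacity = 12 + 6 + 7 + 12 + 6 + 12 + 4 + 10 = 69.

69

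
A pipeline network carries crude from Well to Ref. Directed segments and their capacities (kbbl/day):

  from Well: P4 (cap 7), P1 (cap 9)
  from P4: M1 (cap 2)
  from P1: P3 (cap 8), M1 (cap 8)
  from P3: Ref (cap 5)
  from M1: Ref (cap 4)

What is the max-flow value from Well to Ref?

9

Augment Well→P4→M1→Ref: bottleneck 2, flow now 2.
Augment Well→P1→P3→Ref: bottleneck 5, flow now 7.
Augment Well→P1→M1→Ref: bottleneck 2, flow now 9.
No augmenting path remains; maximum flow = 9.
In the residual graph, reachable from Well: {Well, P4, P1, P3, M1}.
Min-cut edges: P3→Ref (5), M1→Ref (4); capacity 5 + 4 = 9.
This cut is saturated, so no flow can exceed 9.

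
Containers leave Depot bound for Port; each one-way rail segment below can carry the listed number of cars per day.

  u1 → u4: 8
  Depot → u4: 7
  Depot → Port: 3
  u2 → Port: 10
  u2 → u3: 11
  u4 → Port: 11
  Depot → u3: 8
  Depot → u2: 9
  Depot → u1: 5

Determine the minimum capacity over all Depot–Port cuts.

23

Augment Depot→Port: bottleneck 3, flow now 3.
Augment Depot→u2→Port: bottleneck 9, flow now 12.
Augment Depot→u4→Port: bottleneck 7, flow now 19.
Augment Depot→u1→u4→Port: bottleneck 4, flow now 23.
No augmenting path remains; maximum flow = 23.
By max-flow min-cut, the minimum cut capacity equals the max flow.
In the residual graph, reachable from Depot: {Depot, u1, u3, u4}.
Min-cut edges: Depot→u2 (9), Depot→Port (3), u4→Port (11); capacity 9 + 3 + 11 = 23.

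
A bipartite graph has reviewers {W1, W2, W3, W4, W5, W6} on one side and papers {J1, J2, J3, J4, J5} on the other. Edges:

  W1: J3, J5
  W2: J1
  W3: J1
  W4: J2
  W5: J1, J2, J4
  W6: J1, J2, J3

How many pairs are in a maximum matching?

Unit-capacity flow: source→left, listed edges, right→sink; max matching = max flow.
Augmenting path W1→J3 (+1); matched 1.
Augmenting path W2→J1 (+1); matched 2.
Augmenting path W4→J2 (+1); matched 3.
Augmenting path W5→J4 (+1); matched 4.
Augmenting path W6→J3→W1→J5 (+1); matched 5.
No augmenting path remains; maximum matching = 5.
König certificate: {W1, W4, W5, W6, J1} is a vertex cover of size 5 (every listed pair touches it), so no matching can be larger.

5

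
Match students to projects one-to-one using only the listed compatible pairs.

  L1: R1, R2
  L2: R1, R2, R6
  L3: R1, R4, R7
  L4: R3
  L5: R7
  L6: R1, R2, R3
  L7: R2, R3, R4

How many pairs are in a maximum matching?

6

Unit-capacity flow: source→left, listed edges, right→sink; max matching = max flow.
Augmenting path L1→R1 (+1); matched 1.
Augmenting path L2→R2 (+1); matched 2.
Augmenting path L3→R4 (+1); matched 3.
Augmenting path L4→R3 (+1); matched 4.
Augmenting path L5→R7 (+1); matched 5.
Augmenting path L6→R2→L2→R6 (+1); matched 6.
No augmenting path remains; maximum matching = 6.
König certificate: {L2, R1, R2, R3, R4, R7} is a vertex cover of size 6 (every listed pair touches it), so no matching can be larger.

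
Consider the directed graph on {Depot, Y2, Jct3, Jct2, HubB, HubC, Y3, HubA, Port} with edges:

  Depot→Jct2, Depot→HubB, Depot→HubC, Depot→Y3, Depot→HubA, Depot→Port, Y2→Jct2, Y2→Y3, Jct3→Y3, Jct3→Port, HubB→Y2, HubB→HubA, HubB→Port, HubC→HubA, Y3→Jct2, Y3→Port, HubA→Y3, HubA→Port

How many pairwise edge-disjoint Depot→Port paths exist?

Assign every edge capacity 1; by Menger, the answer equals the max flow.
Path Depot→Port (+1); total 1.
Path Depot→HubB→Port (+1); total 2.
Path Depot→Y3→Port (+1); total 3.
Path Depot→HubA→Port (+1); total 4.
No residual Depot→Port path; max flow = 4.
Certifying cut of size 4: {Depot→HubB, Depot→Port, HubA→Port, Y3→Port}.

4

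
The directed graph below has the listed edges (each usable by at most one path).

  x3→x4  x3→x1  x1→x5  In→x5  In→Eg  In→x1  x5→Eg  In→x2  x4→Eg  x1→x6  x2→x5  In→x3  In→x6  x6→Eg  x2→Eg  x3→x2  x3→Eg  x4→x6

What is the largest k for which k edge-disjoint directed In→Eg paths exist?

5

Assign every edge capacity 1; by Menger, the answer equals the max flow.
Path In→Eg (+1); total 1.
Path In→x2→Eg (+1); total 2.
Path In→x3→Eg (+1); total 3.
Path In→x5→Eg (+1); total 4.
Path In→x6→Eg (+1); total 5.
No residual In→Eg path; max flow = 5.
Certifying cut of size 5: {In→Eg, In→x2, In→x3, x5→Eg, x6→Eg}.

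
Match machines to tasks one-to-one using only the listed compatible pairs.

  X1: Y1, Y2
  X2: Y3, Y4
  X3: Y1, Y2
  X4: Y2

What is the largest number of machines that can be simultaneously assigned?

Unit-capacity flow: source→left, listed edges, right→sink; max matching = max flow.
Augmenting path X1→Y1 (+1); matched 1.
Augmenting path X2→Y3 (+1); matched 2.
Augmenting path X3→Y2 (+1); matched 3.
No augmenting path remains; maximum matching = 3.
König certificate: {X2, Y1, Y2} is a vertex cover of size 3 (every listed pair touches it), so no matching can be larger.

3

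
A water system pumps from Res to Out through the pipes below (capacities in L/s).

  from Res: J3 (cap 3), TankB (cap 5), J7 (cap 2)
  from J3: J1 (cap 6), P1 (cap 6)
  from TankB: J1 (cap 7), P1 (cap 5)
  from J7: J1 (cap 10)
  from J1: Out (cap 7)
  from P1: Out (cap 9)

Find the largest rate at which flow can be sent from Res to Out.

Augment Res→J3→J1→Out: bottleneck 3, flow now 3.
Augment Res→TankB→J1→Out: bottleneck 4, flow now 7.
Augment Res→TankB→P1→Out: bottleneck 1, flow now 8.
Augment Res→J7→J1→J3→P1→Out: bottleneck 2, flow now 10. (uses reverse residual edge)
No augmenting path remains; maximum flow = 10.
In the residual graph, reachable from Res: {Res}.
Min-cut edges: Res→J3 (3), Res→TankB (5), Res→J7 (2); capacity 3 + 5 + 2 = 10.
This cut is saturated, so no flow can exceed 10.

10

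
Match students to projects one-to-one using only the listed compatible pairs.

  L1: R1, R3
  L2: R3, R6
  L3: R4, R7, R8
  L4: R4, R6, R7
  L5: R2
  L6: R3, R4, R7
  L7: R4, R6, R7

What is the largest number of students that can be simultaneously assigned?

Unit-capacity flow: source→left, listed edges, right→sink; max matching = max flow.
Augmenting path L1→R1 (+1); matched 1.
Augmenting path L2→R3 (+1); matched 2.
Augmenting path L3→R4 (+1); matched 3.
Augmenting path L4→R6 (+1); matched 4.
Augmenting path L5→R2 (+1); matched 5.
Augmenting path L6→R7 (+1); matched 6.
Augmenting path L7→R4→L3→R8 (+1); matched 7.
No augmenting path remains; maximum matching = 7.
König certificate: {L1, L2, L3, L4, L5, L6, L7} is a vertex cover of size 7 (every listed pair touches it), so no matching can be larger.

7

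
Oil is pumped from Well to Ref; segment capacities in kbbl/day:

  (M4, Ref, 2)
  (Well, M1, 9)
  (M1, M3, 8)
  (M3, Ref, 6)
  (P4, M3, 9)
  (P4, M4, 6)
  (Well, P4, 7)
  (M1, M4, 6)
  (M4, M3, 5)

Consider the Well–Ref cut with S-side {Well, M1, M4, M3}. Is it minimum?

No — its capacity is 15, but the minimum cut has capacity 8.

Given cut capacity: 7 + 2 + 6 = 15.
Augment Well→P4→M4→Ref: bottleneck 2, flow now 2.
Augment Well→P4→M3→Ref: bottleneck 5, flow now 7.
Augment Well→M1→M3→Ref: bottleneck 1, flow now 8.
No augmenting path remains; maximum flow = 8.
In the residual graph, reachable from Well: {Well, P4, M1, M4, M3}.
Min-cut edges: M4→Ref (2), M3→Ref (6); capacity 2 + 6 = 8.
Cut capacity 15 exceeds the max flow 8, so it is not minimum.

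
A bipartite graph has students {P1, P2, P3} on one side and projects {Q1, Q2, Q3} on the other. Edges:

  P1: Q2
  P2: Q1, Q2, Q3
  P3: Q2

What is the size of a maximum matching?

2

Unit-capacity flow: source→left, listed edges, right→sink; max matching = max flow.
Augmenting path P1→Q2 (+1); matched 1.
Augmenting path P2→Q1 (+1); matched 2.
No augmenting path remains; maximum matching = 2.
König certificate: {P2, Q2} is a vertex cover of size 2 (every listed pair touches it), so no matching can be larger.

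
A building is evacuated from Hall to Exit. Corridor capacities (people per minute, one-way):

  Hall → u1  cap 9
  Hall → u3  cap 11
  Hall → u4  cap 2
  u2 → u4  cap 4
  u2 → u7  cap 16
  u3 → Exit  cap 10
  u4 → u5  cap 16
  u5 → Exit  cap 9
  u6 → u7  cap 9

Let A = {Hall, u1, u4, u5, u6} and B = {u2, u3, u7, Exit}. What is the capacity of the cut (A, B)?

Edges leaving {Hall, u1, u4, u5, u6}: Hall→u3 (11), u5→Exit (9), u6→u7 (9).
Cut capacity = 11 + 9 + 9 = 29.

29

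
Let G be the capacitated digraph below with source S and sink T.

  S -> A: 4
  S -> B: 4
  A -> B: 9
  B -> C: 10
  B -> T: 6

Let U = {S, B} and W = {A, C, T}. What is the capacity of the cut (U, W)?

Edges leaving {S, B}: S→A (4), B→C (10), B→T (6).
Cut capacity = 4 + 10 + 6 = 20.

20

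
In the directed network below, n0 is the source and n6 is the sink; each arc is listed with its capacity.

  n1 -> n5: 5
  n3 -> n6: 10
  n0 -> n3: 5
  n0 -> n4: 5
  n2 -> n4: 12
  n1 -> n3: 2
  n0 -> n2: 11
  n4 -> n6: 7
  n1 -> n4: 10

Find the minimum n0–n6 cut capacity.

Augment n0→n3→n6: bottleneck 5, flow now 5.
Augment n0→n4→n6: bottleneck 5, flow now 10.
Augment n0→n2→n4→n6: bottleneck 2, flow now 12.
No augmenting path remains; maximum flow = 12.
By max-flow min-cut, the minimum cut capacity equals the max flow.
In the residual graph, reachable from n0: {n0, n2, n4}.
Min-cut edges: n0→n3 (5), n4→n6 (7); capacity 5 + 7 = 12.

12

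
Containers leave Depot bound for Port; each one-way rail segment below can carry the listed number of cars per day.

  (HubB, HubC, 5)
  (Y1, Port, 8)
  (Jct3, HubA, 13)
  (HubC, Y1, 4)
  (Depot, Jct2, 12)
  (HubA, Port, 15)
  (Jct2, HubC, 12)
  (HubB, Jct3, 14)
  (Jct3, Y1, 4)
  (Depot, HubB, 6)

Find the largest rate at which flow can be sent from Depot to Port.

Augment Depot→HubB→HubC→Y1→Port: bottleneck 4, flow now 4.
Augment Depot→HubB→Jct3→Y1→Port: bottleneck 2, flow now 6.
Augment Depot→Jct2→HubC→HubB→Jct3→Y1→Port: bottleneck 2, flow now 8. (uses reverse residual edge)
Augment Depot→Jct2→HubC→HubB→Jct3→HubA→Port: bottleneck 2, flow now 10. (uses reverse residual edge)
No augmenting path remains; maximum flow = 10.
In the residual graph, reachable from Depot: {Depot, Jct2, HubC}.
Min-cut edges: Depot→HubB (6), HubC→Y1 (4); capacity 6 + 4 = 10.
This cut is saturated, so no flow can exceed 10.

10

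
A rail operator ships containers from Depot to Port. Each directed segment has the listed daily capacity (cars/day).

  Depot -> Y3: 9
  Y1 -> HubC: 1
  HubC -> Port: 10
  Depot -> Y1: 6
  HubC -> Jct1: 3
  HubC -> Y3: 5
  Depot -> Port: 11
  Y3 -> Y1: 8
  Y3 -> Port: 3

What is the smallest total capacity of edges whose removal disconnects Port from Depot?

Augment Depot→Port: bottleneck 11, flow now 11.
Augment Depot→Y3→Port: bottleneck 3, flow now 14.
Augment Depot→Y1→HubC→Port: bottleneck 1, flow now 15.
No augmenting path remains; maximum flow = 15.
By max-flow min-cut, the minimum cut capacity equals the max flow.
In the residual graph, reachable from Depot: {Depot, Y3, Y1}.
Min-cut edges: Depot→Port (11), Y3→Port (3), Y1→HubC (1); capacity 11 + 3 + 1 = 15.

15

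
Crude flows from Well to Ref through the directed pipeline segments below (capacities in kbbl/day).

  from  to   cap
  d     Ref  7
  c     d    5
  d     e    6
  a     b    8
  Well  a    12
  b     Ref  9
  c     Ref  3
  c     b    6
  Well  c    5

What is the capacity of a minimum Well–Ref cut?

13

Augment Well→c→Ref: bottleneck 3, flow now 3.
Augment Well→a→b→Ref: bottleneck 8, flow now 11.
Augment Well→c→b→Ref: bottleneck 1, flow now 12.
Augment Well→c→d→Ref: bottleneck 1, flow now 13.
No augmenting path remains; maximum flow = 13.
By max-flow min-cut, the minimum cut capacity equals the max flow.
In the residual graph, reachable from Well: {Well, a}.
Min-cut edges: Well→c (5), a→b (8); capacity 5 + 8 = 13.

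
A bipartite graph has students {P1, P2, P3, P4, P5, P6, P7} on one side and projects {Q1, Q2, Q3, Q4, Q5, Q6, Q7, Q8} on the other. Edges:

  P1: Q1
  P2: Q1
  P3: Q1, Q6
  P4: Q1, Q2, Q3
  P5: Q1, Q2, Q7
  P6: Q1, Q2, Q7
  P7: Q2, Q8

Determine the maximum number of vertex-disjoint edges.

Unit-capacity flow: source→left, listed edges, right→sink; max matching = max flow.
Augmenting path P1→Q1 (+1); matched 1.
Augmenting path P3→Q6 (+1); matched 2.
Augmenting path P4→Q2 (+1); matched 3.
Augmenting path P5→Q7 (+1); matched 4.
Augmenting path P7→Q8 (+1); matched 5.
Augmenting path P6→Q2→P4→Q3 (+1); matched 6.
No augmenting path remains; maximum matching = 6.
König certificate: {P3, P4, P5, P6, P7, Q1} is a vertex cover of size 6 (every listed pair touches it), so no matching can be larger.

6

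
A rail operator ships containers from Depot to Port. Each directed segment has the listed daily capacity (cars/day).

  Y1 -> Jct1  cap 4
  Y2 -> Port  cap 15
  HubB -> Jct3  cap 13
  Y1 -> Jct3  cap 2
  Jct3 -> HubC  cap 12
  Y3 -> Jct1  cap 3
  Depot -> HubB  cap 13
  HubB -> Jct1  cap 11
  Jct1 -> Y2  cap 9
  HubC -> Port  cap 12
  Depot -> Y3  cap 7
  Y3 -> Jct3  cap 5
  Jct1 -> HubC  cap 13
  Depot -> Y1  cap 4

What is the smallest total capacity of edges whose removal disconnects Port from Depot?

21

Augment Depot→Y3→Jct1→HubC→Port: bottleneck 3, flow now 3.
Augment Depot→Y3→Jct3→HubC→Port: bottleneck 4, flow now 7.
Augment Depot→HubB→Jct1→HubC→Port: bottleneck 5, flow now 12.
Augment Depot→HubB→Jct1→Y2→Port: bottleneck 6, flow now 18.
Augment Depot→Y1→Jct1→Y2→Port: bottleneck 3, flow now 21.
No augmenting path remains; maximum flow = 21.
By max-flow min-cut, the minimum cut capacity equals the max flow.
In the residual graph, reachable from Depot: {Depot, Y3, HubB, Y1, Jct1, Jct3, HubC}.
Min-cut edges: Jct1→Y2 (9), HubC→Port (12); capacity 9 + 12 = 21.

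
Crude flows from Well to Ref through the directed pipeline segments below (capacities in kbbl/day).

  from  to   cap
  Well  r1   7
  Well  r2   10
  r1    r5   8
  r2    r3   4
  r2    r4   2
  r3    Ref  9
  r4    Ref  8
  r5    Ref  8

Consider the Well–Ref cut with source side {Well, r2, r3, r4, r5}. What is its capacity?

Edges leaving {Well, r2, r3, r4, r5}: Well→r1 (7), r3→Ref (9), r4→Ref (8), r5→Ref (8).
Cut capacity = 7 + 9 + 8 + 8 = 32.

32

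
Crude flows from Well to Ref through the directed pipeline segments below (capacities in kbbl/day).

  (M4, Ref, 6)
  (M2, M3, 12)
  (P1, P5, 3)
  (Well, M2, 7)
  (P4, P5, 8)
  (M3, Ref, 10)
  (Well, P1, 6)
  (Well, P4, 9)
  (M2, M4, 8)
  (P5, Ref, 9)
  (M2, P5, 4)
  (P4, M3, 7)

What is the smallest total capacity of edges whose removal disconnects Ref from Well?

19

Augment Well→P1→P5→Ref: bottleneck 3, flow now 3.
Augment Well→M2→M4→Ref: bottleneck 6, flow now 9.
Augment Well→M2→P5→Ref: bottleneck 1, flow now 10.
Augment Well→P4→P5→Ref: bottleneck 5, flow now 15.
Augment Well→P4→M3→Ref: bottleneck 4, flow now 19.
No augmenting path remains; maximum flow = 19.
By max-flow min-cut, the minimum cut capacity equals the max flow.
In the residual graph, reachable from Well: {Well, P1}.
Min-cut edges: Well→M2 (7), Well→P4 (9), P1→P5 (3); capacity 7 + 9 + 3 = 19.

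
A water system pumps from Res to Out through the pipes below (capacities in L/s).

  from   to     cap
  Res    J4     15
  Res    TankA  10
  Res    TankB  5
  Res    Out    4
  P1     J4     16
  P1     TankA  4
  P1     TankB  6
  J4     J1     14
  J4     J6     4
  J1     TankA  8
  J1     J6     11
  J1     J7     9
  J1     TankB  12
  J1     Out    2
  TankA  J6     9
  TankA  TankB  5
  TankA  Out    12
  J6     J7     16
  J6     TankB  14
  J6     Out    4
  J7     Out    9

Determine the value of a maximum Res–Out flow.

Augment Res→Out: bottleneck 4, flow now 4.
Augment Res→TankA→Out: bottleneck 10, flow now 14.
Augment Res→J4→J1→Out: bottleneck 2, flow now 16.
Augment Res→J4→J6→Out: bottleneck 4, flow now 20.
Augment Res→J4→J1→TankA→Out: bottleneck 2, flow now 22.
Augment Res→J4→J1→J7→Out: bottleneck 7, flow now 29.
No augmenting path remains; maximum flow = 29.
In the residual graph, reachable from Res: {Res, TankB}.
Min-cut edges: Res→J4 (15), Res→TankA (10), Res→Out (4); capacity 15 + 10 + 4 = 29.
This cut is saturated, so no flow can exceed 29.

29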